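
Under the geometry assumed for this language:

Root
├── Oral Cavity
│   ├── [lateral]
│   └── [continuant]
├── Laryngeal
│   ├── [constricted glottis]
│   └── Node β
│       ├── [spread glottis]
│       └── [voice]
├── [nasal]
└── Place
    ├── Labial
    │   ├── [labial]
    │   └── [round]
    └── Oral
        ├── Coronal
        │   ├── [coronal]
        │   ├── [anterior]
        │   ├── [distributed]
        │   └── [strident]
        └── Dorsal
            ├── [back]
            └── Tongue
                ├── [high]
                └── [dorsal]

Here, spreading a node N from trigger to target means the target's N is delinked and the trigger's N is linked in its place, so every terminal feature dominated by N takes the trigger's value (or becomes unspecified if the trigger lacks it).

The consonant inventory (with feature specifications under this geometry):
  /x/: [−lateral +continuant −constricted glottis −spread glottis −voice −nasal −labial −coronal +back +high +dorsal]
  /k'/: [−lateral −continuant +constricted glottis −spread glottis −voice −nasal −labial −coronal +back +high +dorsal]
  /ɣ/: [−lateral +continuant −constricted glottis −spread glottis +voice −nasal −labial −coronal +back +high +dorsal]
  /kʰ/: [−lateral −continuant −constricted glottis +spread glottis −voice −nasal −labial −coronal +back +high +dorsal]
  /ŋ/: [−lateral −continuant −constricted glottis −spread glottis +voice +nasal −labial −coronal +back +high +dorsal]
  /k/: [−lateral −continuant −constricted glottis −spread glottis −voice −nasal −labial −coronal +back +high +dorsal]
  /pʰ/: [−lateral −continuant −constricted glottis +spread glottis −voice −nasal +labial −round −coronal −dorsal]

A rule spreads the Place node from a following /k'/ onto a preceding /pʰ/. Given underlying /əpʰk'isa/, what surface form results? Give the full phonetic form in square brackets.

[əkʰk'isa]

Terminals under Place in this geometry: [labial], [round], [coronal], [anterior], [distributed], [strident], [back], [high], [dorsal].
After delinking /pʰ/'s Place and linking /k'/'s, the affected terminals become [−labial], [−coronal], [+back], [+high], [+dorsal]; [lateral], [continuant], [constricted glottis], … (outside Place) are retained from /pʰ/.
The resulting bundle matches /kʰ/ in the inventory; substituting it for /pʰ/ gives [əkʰk'isa].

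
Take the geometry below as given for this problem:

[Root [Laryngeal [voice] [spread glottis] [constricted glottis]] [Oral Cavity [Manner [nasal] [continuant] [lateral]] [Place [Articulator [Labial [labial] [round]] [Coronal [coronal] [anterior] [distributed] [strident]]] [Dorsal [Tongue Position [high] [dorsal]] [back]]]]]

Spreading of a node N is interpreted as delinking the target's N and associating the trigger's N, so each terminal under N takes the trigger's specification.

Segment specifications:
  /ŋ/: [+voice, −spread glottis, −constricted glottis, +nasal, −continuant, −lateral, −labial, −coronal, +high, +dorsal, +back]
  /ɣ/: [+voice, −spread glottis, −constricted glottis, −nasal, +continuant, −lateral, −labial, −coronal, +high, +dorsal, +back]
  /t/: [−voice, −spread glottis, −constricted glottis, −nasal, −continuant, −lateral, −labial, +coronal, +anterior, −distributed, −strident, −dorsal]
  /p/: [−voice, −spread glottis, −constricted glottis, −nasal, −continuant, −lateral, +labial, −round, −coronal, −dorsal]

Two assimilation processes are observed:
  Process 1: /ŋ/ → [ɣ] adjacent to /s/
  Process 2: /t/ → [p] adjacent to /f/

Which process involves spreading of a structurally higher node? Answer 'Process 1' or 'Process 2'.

Process 1

Process 1 alters [nasal], [continuant]; the lowest common ancestor is Manner (depth 2 from Root).
In Process 2, [labial], [round], [coronal], [anterior], [distributed], [strident] change, so the minimal spreading node is Articulator at depth 3.
Manner is closer to Root than Articulator, so Process 1 spreads the higher node.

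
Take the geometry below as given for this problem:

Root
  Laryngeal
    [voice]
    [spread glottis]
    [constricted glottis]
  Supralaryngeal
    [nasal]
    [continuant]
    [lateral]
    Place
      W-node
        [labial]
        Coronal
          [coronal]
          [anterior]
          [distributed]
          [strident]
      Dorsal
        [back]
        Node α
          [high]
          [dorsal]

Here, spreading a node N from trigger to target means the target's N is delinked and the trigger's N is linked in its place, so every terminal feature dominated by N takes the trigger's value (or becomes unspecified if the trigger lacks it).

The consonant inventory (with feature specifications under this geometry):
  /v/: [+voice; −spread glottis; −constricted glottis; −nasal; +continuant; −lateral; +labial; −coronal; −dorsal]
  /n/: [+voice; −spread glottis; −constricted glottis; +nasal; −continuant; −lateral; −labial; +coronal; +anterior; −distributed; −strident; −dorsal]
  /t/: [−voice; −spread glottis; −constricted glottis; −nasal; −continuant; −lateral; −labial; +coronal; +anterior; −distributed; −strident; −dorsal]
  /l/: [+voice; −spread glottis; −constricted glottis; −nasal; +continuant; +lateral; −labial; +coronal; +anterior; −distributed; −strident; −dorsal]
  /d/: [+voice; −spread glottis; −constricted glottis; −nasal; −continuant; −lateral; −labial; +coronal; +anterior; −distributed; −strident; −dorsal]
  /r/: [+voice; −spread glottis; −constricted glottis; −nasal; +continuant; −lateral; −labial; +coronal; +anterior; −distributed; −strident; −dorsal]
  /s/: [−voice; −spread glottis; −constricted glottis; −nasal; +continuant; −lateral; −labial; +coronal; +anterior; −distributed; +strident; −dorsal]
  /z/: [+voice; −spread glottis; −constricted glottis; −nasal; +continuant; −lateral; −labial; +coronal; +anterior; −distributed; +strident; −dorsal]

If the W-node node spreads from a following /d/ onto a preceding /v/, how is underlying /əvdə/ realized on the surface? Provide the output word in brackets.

[ərdə]

Terminals under W-node in this geometry: [labial], [coronal], [anterior], [distributed], [strident].
After delinking /v/'s W-node and linking /d/'s, the affected terminals become [−labial], [+coronal], [+anterior], [−distributed], [−strident]; [voice], [spread glottis], [constricted glottis], … (outside W-node) are retained from /v/.
This feature bundle is that of [r], so /əvdə/ surfaces as [ərdə].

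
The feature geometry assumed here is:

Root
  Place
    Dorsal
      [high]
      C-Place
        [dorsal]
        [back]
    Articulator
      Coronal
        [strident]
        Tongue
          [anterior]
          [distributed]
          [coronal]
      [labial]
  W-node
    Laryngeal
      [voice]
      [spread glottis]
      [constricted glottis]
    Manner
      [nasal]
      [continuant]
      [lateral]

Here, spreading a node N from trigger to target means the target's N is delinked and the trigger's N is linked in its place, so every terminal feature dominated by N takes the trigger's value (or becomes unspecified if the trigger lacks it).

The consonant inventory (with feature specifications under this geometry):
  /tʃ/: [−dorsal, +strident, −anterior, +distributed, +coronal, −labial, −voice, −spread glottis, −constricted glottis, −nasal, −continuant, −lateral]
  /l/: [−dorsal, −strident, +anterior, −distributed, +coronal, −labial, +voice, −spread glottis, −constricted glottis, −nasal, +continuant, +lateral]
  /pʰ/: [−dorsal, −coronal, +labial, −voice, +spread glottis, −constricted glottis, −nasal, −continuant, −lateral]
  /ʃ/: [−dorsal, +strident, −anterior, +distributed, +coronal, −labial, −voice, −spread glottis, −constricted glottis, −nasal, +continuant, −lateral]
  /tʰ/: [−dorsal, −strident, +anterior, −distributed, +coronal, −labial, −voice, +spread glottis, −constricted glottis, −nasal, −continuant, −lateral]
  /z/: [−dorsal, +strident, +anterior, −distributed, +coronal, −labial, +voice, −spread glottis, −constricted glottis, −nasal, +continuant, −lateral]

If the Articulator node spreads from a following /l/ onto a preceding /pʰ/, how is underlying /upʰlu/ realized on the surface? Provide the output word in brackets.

Terminals under Articulator in this geometry: [strident], [anterior], [distributed], [coronal], [labial].
The target acquires /l/'s values for everything under Articulator — [−strident], [+anterior], [−distributed], [+coronal], [−labial] — while keeping its own [dorsal], [voice], [spread glottis], ….
This feature bundle is that of [tʰ], so /upʰlu/ surfaces as [utʰlu].

[utʰlu]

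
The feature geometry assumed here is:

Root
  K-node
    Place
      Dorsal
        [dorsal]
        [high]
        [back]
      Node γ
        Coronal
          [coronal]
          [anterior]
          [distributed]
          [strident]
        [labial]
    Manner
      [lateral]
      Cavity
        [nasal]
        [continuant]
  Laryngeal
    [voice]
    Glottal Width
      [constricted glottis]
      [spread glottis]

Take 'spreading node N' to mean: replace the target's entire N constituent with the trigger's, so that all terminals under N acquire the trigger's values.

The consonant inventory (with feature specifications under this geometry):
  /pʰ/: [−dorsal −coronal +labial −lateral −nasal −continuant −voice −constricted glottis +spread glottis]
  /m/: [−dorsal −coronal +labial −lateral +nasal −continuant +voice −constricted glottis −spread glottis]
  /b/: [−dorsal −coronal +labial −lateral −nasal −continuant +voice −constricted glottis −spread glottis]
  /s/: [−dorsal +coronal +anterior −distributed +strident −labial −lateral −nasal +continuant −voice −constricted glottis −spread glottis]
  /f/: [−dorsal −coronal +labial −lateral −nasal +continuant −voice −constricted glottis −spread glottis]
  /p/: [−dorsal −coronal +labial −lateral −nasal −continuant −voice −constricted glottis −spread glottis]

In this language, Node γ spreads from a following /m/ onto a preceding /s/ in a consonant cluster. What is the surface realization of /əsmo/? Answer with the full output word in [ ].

Node γ immediately or transitively dominates [coronal], [anterior], [distributed], [strident], [labial].
Spreading Node γ from /m/ onto /s/ replaces those values with /m/'s: [−coronal], [+labial]. Features outside Node γ ([dorsal], [lateral], [nasal], …) stay as in /s/.
Among the inventory, only /f/ has exactly this specification, giving the surface form [əfmo].

[əfmo]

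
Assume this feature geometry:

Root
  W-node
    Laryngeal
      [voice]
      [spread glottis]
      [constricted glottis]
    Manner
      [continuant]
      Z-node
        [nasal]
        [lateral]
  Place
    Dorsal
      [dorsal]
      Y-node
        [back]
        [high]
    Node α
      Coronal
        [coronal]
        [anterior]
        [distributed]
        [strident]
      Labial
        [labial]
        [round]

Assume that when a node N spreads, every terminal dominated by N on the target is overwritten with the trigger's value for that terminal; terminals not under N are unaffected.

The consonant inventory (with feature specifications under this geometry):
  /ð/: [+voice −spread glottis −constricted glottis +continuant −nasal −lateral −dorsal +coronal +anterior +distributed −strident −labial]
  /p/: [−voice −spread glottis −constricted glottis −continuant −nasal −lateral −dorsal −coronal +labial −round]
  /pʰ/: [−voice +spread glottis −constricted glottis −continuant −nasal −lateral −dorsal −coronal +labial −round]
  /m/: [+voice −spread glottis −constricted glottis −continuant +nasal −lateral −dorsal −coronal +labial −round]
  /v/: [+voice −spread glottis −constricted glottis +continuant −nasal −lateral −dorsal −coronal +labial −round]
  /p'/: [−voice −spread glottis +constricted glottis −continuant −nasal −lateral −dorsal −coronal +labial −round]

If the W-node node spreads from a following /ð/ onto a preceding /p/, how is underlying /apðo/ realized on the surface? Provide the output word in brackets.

[avðo]

The W-node node dominates the terminals [voice], [spread glottis], [constricted glottis], [continuant], [nasal], [lateral].
Spreading W-node from /ð/ onto /p/ replaces those values with /ð/'s: [+voice], [−spread glottis], [−constricted glottis], [+continuant], [−nasal], [−lateral]. Features outside W-node ([dorsal], [coronal], [labial], …) stay as in /p/.
This feature bundle is that of [v], so /apðo/ surfaces as [avðo].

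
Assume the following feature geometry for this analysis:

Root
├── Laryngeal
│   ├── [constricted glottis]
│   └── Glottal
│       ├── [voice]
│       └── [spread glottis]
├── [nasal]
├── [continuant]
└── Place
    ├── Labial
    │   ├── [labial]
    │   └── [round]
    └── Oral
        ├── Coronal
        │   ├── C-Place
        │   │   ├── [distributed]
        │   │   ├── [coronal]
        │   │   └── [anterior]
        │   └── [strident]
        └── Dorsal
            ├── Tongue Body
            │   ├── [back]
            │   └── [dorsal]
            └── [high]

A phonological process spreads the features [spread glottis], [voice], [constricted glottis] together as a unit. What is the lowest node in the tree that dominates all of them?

Laryngeal

[spread glottis]: Root / Laryngeal / Glottal / [spread glottis].
[voice]: Root / Laryngeal / Glottal / [voice].
[constricted glottis]: Root / Laryngeal / [constricted glottis].
The listed terminals split across distinct daughters of Laryngeal, so Laryngeal itself is the smallest node containing them all.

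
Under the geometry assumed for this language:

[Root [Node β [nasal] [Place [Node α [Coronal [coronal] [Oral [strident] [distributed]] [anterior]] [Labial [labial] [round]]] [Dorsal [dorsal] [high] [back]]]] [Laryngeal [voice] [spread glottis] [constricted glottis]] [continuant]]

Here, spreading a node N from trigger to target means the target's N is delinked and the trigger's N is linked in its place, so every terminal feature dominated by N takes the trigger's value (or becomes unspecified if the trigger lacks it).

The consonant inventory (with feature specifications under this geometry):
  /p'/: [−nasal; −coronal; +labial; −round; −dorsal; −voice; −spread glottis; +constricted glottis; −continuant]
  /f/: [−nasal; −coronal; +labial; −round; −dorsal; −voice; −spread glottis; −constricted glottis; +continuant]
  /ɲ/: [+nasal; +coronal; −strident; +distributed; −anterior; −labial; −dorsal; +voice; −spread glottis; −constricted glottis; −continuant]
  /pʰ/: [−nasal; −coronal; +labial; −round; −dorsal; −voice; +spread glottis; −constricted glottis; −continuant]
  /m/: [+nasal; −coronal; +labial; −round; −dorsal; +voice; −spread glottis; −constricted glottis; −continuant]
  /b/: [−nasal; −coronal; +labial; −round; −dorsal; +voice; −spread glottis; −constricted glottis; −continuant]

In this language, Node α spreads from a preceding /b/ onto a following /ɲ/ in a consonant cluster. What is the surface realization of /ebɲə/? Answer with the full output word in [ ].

Node α immediately or transitively dominates [coronal], [strident], [distributed], [anterior], [labial], [round].
The target acquires /b/'s values for everything under Node α — [−coronal], [+labial], [−round] — while keeping its own [nasal], [dorsal], [voice], ….
Among the inventory, only /m/ has exactly this specification, giving the surface form [ebmə].

[ebmə]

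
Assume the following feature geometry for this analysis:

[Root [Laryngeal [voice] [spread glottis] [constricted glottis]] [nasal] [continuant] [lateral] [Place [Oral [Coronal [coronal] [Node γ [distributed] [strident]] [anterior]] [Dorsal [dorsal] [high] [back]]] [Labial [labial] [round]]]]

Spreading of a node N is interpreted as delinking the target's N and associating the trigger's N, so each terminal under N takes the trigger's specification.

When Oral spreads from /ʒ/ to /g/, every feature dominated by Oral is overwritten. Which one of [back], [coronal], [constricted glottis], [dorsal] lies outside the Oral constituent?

Oral dominates exactly [coronal], [distributed], [strident], [anterior], [dorsal], [high], [back].
[coronal], [back], [dorsal] all lie under Oral, so they are overwritten when Oral spreads.
[constricted glottis] attaches under Laryngeal, not under Oral, so /g/ retains its own value for [constricted glottis].

[constricted glottis]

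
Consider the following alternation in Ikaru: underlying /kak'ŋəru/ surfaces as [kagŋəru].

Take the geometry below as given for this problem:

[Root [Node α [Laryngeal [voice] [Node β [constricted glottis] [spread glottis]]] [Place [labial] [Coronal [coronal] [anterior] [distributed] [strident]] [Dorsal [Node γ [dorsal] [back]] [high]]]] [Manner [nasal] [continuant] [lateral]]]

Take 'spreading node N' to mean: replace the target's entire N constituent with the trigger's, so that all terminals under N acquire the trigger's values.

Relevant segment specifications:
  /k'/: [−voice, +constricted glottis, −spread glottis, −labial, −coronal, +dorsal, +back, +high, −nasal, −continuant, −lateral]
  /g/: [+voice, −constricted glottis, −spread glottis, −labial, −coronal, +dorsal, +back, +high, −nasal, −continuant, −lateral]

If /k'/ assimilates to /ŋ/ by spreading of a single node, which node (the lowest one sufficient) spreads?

Laryngeal

/k'/ and [g] differ in [voice], [constricted glottis]; every other specified feature is identical.
The smallest constituent containing every changed terminal is Laryngeal — each of its daughters lacks at least one of the affected features.
Delinking /k'/'s Laryngeal and associating /ŋ/'s Laryngeal gives precisely the feature bundle of [g].
[nasal], a feature on which the two segments disagree outside Laryngeal, is unchanged — nothing dominating it spread, and Laryngeal is the minimal sufficient constituent.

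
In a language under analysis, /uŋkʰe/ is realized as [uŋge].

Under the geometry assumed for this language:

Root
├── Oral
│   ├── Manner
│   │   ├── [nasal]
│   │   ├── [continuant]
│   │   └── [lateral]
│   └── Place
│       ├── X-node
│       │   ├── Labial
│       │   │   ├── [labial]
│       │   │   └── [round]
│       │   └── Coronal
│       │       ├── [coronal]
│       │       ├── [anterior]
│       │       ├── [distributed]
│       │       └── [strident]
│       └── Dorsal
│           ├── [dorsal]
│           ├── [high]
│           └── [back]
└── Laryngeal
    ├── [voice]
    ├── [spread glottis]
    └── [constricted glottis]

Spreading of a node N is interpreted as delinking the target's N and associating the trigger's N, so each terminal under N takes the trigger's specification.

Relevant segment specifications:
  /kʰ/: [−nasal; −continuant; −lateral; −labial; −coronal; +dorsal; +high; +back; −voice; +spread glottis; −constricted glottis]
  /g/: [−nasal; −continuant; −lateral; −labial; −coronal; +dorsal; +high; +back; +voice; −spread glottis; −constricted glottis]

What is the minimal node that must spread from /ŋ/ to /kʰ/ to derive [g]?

Feature comparison: [voice], [spread glottis] differ between /kʰ/ and [g]; the remaining terminals match.
Tracing each changed feature up the tree, the paths first meet at Laryngeal; any lower node misses at least one of them.
If Laryngeal spreads, every terminal under it takes /ŋ/'s value, producing [g] as observed.
[nasal] — on which /ŋ/ differs from /kʰ/ — is unchanged, so Root cannot have spread; the constituent is no larger than Laryngeal.

Laryngeal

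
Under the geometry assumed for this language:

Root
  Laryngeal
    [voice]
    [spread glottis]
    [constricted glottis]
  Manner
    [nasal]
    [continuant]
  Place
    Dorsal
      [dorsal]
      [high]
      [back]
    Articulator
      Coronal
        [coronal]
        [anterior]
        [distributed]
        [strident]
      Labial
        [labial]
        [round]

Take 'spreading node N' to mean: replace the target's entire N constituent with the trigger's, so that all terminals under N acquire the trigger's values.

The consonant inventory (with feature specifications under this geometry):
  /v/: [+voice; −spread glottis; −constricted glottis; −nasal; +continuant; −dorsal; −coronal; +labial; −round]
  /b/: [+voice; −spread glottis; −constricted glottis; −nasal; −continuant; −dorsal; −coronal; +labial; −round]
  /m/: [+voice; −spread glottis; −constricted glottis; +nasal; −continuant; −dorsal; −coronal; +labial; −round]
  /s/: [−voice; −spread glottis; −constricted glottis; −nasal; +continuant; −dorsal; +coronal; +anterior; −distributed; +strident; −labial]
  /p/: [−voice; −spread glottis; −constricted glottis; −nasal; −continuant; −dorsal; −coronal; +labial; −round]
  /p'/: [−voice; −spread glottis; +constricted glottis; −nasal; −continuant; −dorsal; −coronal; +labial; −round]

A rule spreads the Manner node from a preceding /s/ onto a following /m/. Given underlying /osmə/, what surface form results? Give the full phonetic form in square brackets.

The Manner node dominates the terminals [nasal], [continuant].
The target acquires /s/'s values for everything under Manner — [−nasal], [+continuant] — while keeping its own [voice], [spread glottis], [constricted glottis], ….
The resulting bundle matches /v/ in the inventory; substituting it for /m/ gives [osvə].

[osvə]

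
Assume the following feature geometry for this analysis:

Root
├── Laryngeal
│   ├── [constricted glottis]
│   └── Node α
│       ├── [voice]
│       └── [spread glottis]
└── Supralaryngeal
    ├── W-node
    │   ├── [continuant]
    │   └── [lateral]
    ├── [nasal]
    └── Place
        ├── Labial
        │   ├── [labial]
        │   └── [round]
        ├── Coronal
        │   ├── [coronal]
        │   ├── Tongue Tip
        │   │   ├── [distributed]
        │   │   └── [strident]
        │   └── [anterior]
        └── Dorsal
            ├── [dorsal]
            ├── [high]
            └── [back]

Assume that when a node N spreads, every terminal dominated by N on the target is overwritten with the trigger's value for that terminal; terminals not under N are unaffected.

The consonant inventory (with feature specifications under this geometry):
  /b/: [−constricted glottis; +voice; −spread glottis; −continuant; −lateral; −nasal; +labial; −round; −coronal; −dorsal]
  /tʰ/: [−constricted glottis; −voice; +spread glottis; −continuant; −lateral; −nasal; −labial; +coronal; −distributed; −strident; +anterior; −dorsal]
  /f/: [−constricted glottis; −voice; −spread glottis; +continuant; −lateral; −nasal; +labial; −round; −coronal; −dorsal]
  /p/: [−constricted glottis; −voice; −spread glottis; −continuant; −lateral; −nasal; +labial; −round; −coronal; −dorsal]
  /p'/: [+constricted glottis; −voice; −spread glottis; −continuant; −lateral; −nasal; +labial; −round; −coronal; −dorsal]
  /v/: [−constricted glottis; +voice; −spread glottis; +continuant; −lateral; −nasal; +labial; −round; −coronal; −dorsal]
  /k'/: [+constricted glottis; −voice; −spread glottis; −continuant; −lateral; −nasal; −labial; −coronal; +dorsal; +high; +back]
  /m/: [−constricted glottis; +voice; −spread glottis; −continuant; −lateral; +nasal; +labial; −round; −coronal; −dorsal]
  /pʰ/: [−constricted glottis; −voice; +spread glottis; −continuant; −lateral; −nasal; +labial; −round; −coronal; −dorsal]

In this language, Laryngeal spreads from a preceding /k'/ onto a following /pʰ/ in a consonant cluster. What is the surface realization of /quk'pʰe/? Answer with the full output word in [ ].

The Laryngeal node dominates the terminals [constricted glottis], [voice], [spread glottis].
After delinking /pʰ/'s Laryngeal and linking /k'/'s, the affected terminals become [+constricted glottis], [−voice], [−spread glottis]; [continuant], [lateral], [nasal], … (outside Laryngeal) are retained from /pʰ/.
This feature bundle is that of [p'], so /quk'pʰe/ surfaces as [quk'p'e].

[quk'p'e]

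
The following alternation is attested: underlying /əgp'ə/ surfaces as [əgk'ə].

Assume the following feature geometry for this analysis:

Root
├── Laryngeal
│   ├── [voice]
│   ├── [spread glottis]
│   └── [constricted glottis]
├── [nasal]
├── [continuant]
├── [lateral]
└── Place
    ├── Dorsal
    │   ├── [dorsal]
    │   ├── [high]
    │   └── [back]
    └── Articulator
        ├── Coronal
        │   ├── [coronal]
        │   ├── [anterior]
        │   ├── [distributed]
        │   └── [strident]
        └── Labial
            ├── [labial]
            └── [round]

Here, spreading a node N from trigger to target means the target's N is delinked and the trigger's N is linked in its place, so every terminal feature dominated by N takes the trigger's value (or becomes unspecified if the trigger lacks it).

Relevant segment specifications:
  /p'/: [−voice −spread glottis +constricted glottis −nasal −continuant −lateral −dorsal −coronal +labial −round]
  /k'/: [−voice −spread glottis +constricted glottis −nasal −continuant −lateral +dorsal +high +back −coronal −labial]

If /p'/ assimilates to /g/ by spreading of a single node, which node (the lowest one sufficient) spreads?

Place

Feature comparison: [labial], [round], [dorsal], [high], [back] differ between /p'/ and [k']; the remaining terminals match.
In this geometry the lowest node dominating all of them is Place: every daughter of Place dominates only a proper subset, so no lower node suffices.
Delinking /p'/'s Place and associating /g/'s Place gives precisely the feature bundle of [k'].
Since [constricted glottis], [voice] are preserved even though /g/ disagrees there, no node above Place spread.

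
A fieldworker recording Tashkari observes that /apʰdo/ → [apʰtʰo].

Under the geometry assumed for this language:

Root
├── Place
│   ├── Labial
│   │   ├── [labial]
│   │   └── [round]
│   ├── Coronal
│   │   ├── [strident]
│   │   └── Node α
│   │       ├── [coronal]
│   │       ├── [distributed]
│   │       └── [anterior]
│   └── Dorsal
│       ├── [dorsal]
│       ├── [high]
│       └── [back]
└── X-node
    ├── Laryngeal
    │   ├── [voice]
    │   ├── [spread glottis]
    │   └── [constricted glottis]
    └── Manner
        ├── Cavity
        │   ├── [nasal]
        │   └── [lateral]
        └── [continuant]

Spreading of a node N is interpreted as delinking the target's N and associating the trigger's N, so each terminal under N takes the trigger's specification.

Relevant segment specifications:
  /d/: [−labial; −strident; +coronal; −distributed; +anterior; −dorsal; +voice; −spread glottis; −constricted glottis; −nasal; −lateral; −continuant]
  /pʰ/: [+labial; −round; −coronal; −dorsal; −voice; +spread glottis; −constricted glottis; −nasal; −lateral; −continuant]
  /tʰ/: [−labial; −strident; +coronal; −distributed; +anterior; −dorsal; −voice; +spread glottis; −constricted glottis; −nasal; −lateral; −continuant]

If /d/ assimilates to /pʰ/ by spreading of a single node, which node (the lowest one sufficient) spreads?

Laryngeal

Feature comparison: [voice], [spread glottis] differ between /d/ and [tʰ]; the remaining terminals match.
In this geometry the lowest node dominating all of them is Laryngeal: every daughter of Laryngeal dominates only a proper subset, so no lower node suffices.
Delinking /d/'s Laryngeal and associating /pʰ/'s Laryngeal gives precisely the feature bundle of [tʰ].
[labial], [coronal] stay as in /d/ although /pʰ/ differs there, so no node dominating them spread; among the remaining candidates Laryngeal is the lowest that derives the output.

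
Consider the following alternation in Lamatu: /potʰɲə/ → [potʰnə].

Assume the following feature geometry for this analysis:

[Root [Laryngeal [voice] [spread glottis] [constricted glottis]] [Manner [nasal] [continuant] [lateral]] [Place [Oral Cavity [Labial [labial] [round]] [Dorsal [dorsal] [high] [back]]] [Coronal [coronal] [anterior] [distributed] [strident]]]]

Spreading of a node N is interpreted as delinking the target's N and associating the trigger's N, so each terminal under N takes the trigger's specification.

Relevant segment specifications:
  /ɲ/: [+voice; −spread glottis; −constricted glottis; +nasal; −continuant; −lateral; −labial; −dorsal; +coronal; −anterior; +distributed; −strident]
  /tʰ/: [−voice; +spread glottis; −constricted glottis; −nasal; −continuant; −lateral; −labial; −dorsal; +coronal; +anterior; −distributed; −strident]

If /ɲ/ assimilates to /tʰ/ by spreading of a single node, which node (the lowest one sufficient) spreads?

Coronal

/ɲ/ and [n] differ in [anterior], [distributed]; every other specified feature is identical.
In this geometry the lowest node dominating all of them is Coronal: every daughter of Coronal dominates only a proper subset, so no lower node suffices.
Delinking /ɲ/'s Coronal and associating /tʰ/'s Coronal gives precisely the feature bundle of [n].
Features on which the two segments disagree outside Coronal, such as [voice], [spread glottis], are unchanged — nothing dominating them spread, and Coronal is the minimal sufficient constituent.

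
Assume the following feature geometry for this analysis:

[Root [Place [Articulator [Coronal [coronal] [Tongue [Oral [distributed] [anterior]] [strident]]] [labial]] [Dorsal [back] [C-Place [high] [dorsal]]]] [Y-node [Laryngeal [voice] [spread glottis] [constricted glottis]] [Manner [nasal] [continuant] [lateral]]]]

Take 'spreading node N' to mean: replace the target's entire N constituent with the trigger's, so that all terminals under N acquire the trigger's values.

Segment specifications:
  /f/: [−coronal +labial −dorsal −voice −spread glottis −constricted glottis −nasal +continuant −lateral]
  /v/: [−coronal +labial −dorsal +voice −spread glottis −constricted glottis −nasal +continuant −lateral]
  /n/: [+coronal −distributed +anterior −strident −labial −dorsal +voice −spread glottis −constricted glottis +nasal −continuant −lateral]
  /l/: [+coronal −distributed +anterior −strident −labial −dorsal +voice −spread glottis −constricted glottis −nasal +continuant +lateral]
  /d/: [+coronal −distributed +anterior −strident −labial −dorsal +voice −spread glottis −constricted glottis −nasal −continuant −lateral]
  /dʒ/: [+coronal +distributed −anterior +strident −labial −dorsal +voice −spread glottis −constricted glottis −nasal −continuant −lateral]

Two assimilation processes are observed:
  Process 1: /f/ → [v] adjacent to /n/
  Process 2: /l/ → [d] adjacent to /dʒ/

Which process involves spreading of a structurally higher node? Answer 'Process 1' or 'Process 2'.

Process 2

Process 1 alters [voice]; the lowest dominating node is [voice] (depth 3 from Root).
In Process 2, [continuant], [lateral] change, so the minimal spreading node is Manner at depth 2.
Manner (depth 2) sits above [voice] (depth 3), making Process 2 the one with the higher spreading node.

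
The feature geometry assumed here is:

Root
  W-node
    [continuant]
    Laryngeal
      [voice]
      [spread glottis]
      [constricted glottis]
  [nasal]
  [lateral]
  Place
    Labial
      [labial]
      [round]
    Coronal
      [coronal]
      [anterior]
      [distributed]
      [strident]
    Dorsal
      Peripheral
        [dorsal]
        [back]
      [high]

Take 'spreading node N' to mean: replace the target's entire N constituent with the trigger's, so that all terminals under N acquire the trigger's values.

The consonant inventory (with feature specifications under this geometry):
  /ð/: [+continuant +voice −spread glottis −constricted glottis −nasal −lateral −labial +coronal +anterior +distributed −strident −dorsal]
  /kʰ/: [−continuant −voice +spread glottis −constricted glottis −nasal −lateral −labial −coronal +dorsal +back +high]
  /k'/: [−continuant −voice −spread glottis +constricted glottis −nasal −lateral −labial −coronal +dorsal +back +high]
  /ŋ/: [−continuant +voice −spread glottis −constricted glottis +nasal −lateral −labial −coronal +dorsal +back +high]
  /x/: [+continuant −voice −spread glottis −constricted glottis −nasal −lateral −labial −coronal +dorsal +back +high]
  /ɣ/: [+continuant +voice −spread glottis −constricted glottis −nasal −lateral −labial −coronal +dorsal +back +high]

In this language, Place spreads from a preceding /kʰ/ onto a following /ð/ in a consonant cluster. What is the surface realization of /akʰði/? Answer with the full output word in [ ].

[akʰɣi]

Terminals under Place in this geometry: [labial], [round], [coronal], [anterior], [distributed], [strident], [dorsal], [back], [high].
The target acquires /kʰ/'s values for everything under Place — [−labial], [−coronal], [+dorsal], [+back], [+high] — while keeping its own [continuant], [voice], [spread glottis], ….
This feature bundle is that of [ɣ], so /akʰði/ surfaces as [akʰɣi].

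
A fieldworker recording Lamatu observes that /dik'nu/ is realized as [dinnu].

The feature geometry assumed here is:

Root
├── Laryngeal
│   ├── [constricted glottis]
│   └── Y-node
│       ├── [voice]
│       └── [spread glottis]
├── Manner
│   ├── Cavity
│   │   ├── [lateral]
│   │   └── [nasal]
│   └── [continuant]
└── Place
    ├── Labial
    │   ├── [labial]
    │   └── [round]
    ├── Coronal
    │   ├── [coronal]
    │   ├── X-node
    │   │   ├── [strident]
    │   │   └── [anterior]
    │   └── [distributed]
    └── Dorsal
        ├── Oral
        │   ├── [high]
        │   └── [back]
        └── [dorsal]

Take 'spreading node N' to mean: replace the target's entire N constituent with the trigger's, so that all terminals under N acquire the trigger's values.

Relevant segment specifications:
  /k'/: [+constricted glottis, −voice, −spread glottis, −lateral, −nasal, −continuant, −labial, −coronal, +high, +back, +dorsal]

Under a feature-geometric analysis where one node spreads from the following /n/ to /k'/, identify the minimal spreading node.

Root

The alternation /k'/ → [n] changes [voice], [constricted glottis], [nasal], [coronal], [anterior], [distributed], [strident], [dorsal], [high], [back] and nothing else.
Tracing each changed feature up the tree, the paths first meet at Root; any lower node misses at least one of them.
Delinking /k'/'s Root and associating /n/'s Root gives precisely the feature bundle of [n].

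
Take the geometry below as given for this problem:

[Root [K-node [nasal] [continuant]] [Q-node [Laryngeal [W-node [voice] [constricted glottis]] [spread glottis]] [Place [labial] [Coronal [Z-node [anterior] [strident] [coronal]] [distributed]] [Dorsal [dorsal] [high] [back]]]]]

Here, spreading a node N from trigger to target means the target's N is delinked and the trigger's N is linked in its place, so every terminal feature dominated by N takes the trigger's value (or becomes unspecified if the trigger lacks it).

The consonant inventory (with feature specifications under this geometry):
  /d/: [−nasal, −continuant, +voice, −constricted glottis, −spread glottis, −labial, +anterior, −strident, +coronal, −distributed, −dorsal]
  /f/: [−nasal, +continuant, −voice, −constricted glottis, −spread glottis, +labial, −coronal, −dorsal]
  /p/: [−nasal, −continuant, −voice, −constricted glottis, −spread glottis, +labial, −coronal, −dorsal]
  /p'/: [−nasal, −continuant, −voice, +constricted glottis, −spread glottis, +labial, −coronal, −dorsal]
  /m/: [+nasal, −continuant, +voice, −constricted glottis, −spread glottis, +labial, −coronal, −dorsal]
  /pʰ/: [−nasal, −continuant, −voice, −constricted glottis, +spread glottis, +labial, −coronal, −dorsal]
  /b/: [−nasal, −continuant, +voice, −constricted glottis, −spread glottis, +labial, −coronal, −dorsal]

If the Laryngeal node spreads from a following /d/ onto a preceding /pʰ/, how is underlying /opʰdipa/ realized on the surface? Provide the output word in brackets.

Laryngeal immediately or transitively dominates [voice], [constricted glottis], [spread glottis].
Spreading Laryngeal from /d/ onto /pʰ/ replaces those values with /d/'s: [+voice], [−constricted glottis], [−spread glottis]. Features outside Laryngeal ([nasal], [continuant], [labial], …) stay as in /pʰ/.
Among the inventory, only /b/ has exactly this specification, giving the surface form [obdipa].

[obdipa]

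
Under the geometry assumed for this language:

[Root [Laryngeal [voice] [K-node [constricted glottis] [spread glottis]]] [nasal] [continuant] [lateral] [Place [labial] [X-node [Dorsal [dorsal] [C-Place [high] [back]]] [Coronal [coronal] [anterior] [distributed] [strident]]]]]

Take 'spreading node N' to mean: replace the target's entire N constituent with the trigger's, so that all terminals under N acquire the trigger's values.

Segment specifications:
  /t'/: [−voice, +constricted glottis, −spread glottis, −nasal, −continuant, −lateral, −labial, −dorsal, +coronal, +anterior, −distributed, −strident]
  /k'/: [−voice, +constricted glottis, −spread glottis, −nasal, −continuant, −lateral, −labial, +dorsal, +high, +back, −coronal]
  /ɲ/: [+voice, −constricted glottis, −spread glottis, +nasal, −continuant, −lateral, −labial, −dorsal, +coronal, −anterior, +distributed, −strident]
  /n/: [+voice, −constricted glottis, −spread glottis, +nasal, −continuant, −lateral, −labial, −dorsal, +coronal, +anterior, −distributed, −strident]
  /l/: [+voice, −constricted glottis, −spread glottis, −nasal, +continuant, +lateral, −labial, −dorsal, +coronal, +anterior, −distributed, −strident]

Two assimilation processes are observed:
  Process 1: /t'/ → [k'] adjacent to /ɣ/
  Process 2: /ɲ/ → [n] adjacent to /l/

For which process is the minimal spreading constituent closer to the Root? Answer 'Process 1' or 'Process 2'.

Process 1

Process 1 alters [coronal], [anterior], [distributed], [strident], [dorsal], [high], [back]; the lowest common ancestor is X-node (depth 2 from Root).
In Process 2, [anterior], [distributed] change, so the minimal spreading node is Coronal at depth 3.
X-node is closer to Root than Coronal, so Process 1 spreads the higher node.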